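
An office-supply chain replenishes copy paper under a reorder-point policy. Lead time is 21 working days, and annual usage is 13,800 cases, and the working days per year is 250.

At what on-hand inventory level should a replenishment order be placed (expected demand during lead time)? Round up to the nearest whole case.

1,160 cases

Daily demand d = 13,800 / 250 = 55.200 cases/day
Demand during lead time = 55.200 × 21 = 1,159.20
Reorder point = 1,159.20 → round up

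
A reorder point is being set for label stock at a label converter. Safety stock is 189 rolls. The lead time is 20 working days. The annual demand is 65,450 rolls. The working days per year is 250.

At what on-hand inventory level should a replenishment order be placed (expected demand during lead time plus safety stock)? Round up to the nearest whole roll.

Daily demand d = 65,450 / 250 = 261.800 rolls/day
Demand during lead time = 261.800 × 20 = 5,236.00
Reorder point = 5,236.00 + 189 = 5,425.00 → round up

5,425 rolls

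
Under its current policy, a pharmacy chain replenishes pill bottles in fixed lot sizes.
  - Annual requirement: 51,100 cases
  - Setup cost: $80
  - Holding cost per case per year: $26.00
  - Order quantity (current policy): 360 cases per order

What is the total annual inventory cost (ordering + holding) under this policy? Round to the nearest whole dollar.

$16,036

Ordering: D/Q × S = 51,100/360 × $80 = $11,355.56
Holding:  Q/2 × H = 360/2 × $26 = $4,680.00
Total = $11,355.56 + $4,680.00 = $16,035.56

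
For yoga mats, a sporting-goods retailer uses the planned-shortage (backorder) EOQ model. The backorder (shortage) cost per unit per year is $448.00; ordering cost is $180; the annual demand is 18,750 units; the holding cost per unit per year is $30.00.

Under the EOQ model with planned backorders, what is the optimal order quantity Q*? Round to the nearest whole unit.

Basic EOQ = √(2·18,750·180/30) = 474.342
Backorder adjustment √((H+b)/b) = √((30+448)/448) = 1.0329
Q* = 474.342 × 1.0329 ≈ 489.97

490 units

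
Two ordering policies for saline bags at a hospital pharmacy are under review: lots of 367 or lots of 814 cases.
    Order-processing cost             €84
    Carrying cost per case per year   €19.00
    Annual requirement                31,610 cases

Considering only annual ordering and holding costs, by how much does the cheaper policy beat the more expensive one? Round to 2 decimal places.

€273.48

For each Q, cost = (D/Q)·S + (Q/2)·H.
TC(367) = (31,610/367)×84 + (367/2)×19 = €10,721.49
TC(814) = (31,610/814)×84 + (814/2)×19 = €10,994.97
Cheaper: Q = 367.  Difference = €273.48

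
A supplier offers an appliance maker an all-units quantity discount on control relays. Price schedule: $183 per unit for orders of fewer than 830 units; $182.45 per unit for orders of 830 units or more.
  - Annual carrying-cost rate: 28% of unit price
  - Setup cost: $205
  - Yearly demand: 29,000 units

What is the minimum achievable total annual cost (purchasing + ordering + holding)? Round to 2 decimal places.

H₁ = 28%×$183 = $51.2400;  H₂ = 28%×$182.45 = $51.0860
EOQ₁ = √(2×29,000×205/51.2400) = 481.71  (< 830, feasible at tier 1)
EOQ₂ = √(2×29,000×205/51.0860) = 482.44  (< 830 → use Q = 830 at tier-2 price)
TC(tier 1 (EOQ₁), Q≈481.7) = $5,331,682.86
TC(tier 2, Q≈830.0) = $5,319,413.34
Minimum at tier 2: $5,319,413.34

$5,319,413.34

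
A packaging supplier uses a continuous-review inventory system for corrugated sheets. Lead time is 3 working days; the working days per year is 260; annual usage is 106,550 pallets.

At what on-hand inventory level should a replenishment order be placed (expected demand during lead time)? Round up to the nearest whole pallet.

1,230 pallets

Daily demand d = 106,550 / 260 = 409.808 pallets/day
Demand during lead time = 409.808 × 3 = 1,229.42
Reorder point = 1,229.42 → round up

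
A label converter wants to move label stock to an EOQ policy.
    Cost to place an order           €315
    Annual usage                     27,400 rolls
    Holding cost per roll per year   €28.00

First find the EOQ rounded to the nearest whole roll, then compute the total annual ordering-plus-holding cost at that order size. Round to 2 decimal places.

EOQ = √(2DS/H) = √(2 × 27,400 × 315 / 28)
    = √(616,500.00) ≈ 785.18 → Q = 785 rolls
Orders/yr = 27,400/785 = 34.904; ordering cost = 34.904 × €315 = €10,994.90
Average inventory = 785/2 = 392.5; holding cost = 392.5 × €28 = €10,990.00
Total = €10,994.90 + €10,990.00 = €21,984.90

€21,984.90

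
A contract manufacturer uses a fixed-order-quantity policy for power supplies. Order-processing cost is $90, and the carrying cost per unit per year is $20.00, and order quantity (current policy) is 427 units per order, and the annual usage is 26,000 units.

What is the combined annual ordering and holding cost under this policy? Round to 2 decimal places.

$9,750.09

Annual ordering cost = (D/Q)·S = (26,000/427) × 90 = $5,480.09
Annual holding cost  = (Q/2)·H = (427/2) × 20 = $4,270.00
Total = $5,480.09 + $4,270.00 = $9,750.09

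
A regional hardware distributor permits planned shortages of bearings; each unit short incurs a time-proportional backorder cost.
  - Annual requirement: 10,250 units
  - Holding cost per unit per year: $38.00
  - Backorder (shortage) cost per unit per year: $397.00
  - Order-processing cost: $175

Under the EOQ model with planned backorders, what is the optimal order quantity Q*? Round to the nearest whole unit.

Q* = √(2DS/H) · √((H + b)/b)
   = √(2 × 10,250 × 175 / 38) · √((38 + 397) / 397)
   = 307.259 × 1.0468 ≈ 321.63

322 units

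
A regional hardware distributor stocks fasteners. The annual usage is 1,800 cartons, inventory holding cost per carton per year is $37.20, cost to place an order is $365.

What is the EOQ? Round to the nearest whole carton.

188 cartons

2DS/H = 2·1,800·365/37.2 = 35,322.58
EOQ = √35,322.58 ≈ 187.94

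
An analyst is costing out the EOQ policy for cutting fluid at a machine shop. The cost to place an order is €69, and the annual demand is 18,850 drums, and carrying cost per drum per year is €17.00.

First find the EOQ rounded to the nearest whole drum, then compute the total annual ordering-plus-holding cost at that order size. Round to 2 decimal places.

Optimal lot size Q* = (2 × 18,850 × €69 / €17)^½ ≈ 391.17 → Q = 391 drums
Annual ordering cost = (D/Q)·S = (18,850/391) × 69 = €3,326.47
Annual holding cost  = (Q/2)·H = (391/2) × 17 = €3,323.50
Total = €3,326.47 + €3,323.50 = €6,649.97

€6,649.97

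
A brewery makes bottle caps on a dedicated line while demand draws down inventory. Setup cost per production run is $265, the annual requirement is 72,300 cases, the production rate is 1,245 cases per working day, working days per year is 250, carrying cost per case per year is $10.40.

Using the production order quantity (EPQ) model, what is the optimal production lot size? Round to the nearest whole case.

2,191 cases

Daily demand d = 72,300/250 = 289.200; p = 1245; 1 − d/p = 0.76771
EPQ = √(2DS / (H(1 − d/p)))
    = √(2 × 72,300 × 265 / (10.4 × 0.76771)) ≈ 2,190.74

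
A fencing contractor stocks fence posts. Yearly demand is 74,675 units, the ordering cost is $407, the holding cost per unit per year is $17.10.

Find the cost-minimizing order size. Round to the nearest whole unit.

EOQ = √(2DS/H) = √(2 × 74,675 × 407 / 17.1)
    = √(3,554,704.68) ≈ 1,885.39

1,885 units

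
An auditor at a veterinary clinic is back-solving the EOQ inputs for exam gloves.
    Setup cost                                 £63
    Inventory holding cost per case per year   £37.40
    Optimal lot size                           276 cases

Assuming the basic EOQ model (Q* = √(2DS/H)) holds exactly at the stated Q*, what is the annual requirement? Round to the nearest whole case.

22,611 cases per year

EOQ relation: Q² = 2DS/H, so rearrange for the unknown.
D = Q²H / (2S) = 276² × 37.4 / (2 × 63) = 22,610.97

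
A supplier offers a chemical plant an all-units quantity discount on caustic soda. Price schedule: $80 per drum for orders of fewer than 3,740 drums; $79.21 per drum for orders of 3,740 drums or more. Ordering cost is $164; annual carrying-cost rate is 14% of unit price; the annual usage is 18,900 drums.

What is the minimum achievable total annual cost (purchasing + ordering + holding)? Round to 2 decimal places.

H₁ = 14%×$80 = $11.2000;  H₂ = 14%×$79.21 = $11.0894
EOQ₁ = √(2×18,900×164/11.2000) = 743.98  (< 3,740, feasible at tier 1)
EOQ₂ = √(2×18,900×164/11.0894) = 747.68  (< 3,740 → use Q = 3,740 at tier-2 price)
TC(tier 1 (EOQ₁), Q≈744.0) = $1,520,332.53
TC(tier 2, Q≈3,740.0) = $1,518,634.95
Minimum at tier 2: $1,518,634.95

$1,518,634.95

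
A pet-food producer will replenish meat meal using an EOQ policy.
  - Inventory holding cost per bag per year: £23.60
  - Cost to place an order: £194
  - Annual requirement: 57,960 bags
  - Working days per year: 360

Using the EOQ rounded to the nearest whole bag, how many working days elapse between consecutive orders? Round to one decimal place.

6.1 days

Q* = √(2·D·S / H) = √(2·57,960·194 / 23.6) = √952,901.7 ≈ 976.17 → Q = 976 bags
Days between orders = 360 / (D/Q) = 360 / 59.385 ≈ 6.062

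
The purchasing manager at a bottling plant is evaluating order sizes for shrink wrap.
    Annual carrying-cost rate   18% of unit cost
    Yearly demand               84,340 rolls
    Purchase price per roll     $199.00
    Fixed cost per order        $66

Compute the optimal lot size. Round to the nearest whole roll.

Carrying cost H = $199 × 18% = $35.8200/roll/yr
2DS/H = 2·84,340·66/35.82 = 310,800.67
EOQ = √310,800.67 ≈ 557.49

557 rolls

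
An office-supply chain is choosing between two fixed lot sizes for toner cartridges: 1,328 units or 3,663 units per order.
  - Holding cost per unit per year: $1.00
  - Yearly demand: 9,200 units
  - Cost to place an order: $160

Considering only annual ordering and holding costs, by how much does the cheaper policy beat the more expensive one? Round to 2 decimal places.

$460.92

Annual cost at Q: ordering D·S/Q plus holding Q·H/2.
TC(1,328) = (9,200/1,328)×160 + (1,328/2)×1 = $1,772.43
TC(3,663) = (9,200/3,663)×160 + (3,663/2)×1 = $2,233.36
|ΔTC| = |$1,772.43 − $2,233.36| = $460.92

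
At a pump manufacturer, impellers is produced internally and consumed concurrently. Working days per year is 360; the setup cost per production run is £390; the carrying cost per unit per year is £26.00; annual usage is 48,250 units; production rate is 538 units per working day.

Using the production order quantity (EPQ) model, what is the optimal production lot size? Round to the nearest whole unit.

d = 48,250/360 = 134.0278 units/day;  effective holding cost H(1 − d/p) = 26·(1 − 134.0278/538) = 19.52282
Q* = √(2DS / H_eff) = √(2·48,250·390 / 19.52282) ≈ 1,388.43

1,388 units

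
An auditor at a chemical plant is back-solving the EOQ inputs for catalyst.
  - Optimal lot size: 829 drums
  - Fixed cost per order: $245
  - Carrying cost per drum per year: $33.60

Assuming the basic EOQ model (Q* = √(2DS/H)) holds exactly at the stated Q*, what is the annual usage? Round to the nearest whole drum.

EOQ relation: Q² = 2DS/H, so rearrange for the unknown.
D = Q²H / (2S) = 829² × 33.6 / (2 × 245) = 47,125.10

47,125 drums per year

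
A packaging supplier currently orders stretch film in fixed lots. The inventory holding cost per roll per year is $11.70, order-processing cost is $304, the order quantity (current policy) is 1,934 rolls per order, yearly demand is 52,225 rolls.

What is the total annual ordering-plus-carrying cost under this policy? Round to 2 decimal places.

$19,523.00

Ordering: D/Q × S = 52,225/1,934 × $304 = $8,209.10
Holding:  Q/2 × H = 1,934/2 × $11.7 = $11,313.90
Total = $8,209.10 + $11,313.90 = $19,523.00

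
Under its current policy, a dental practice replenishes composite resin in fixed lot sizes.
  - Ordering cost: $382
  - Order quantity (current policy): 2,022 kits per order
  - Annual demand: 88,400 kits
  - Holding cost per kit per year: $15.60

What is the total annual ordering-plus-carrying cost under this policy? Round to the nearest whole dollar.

Orders/yr = 88,400/2,022 = 43.719; ordering cost = 43.719 × $382 = $16,700.69
Average inventory = 2,022/2 = 1011; holding cost = 1011 × $15.6 = $15,771.60
Total = $16,700.69 + $15,771.60 = $32,472.29

$32,472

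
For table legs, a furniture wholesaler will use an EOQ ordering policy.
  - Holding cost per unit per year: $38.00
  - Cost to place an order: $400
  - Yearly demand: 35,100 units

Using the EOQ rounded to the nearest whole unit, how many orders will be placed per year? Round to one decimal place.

40.8 orders per year

Q* = √(2·D·S / H) = √(2·35,100·400 / 38) = √738,947.4 ≈ 859.62 → Q = 860
N = D/Q = 35,100/860 ≈ 40.814 orders/yr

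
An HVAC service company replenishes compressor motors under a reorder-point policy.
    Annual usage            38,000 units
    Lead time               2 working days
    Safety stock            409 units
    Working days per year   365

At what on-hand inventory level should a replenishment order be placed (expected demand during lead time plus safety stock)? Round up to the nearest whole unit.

618 units

Daily demand d = 38,000 / 365 = 104.110 units/day
Demand during lead time = 104.110 × 2 = 208.22
Reorder point = 208.22 + 409 = 617.22 → round up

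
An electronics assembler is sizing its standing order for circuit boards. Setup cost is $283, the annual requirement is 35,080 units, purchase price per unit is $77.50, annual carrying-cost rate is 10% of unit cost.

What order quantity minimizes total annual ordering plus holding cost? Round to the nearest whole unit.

Carrying cost H = $77.5 × 10% = $7.7500/unit/yr
EOQ = √(2DS/H) = √(2 × 35,080 × 283 / 7.75)
    = √(2,561,971.61) ≈ 1,600.62

1,601 units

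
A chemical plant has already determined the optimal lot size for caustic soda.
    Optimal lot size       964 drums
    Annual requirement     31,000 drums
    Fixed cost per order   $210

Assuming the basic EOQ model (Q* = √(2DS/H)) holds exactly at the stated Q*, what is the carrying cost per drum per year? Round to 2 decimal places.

$14.01

Since Q* = (2DS/H)^½, squaring gives Q*²·H = 2DS.
H = 2DS / Q² = 2 × 31,000 × 210 / 964² = 14.0106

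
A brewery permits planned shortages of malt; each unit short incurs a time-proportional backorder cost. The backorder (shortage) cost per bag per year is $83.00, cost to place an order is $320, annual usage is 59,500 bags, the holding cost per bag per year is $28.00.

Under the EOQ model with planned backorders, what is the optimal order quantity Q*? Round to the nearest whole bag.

Basic EOQ = √(2·59,500·320/28) = 1,166.190
Backorder adjustment √((H+b)/b) = √((28+83)/83) = 1.1564
Q* = 1,166.190 × 1.1564 ≈ 1,348.63

1,349 bags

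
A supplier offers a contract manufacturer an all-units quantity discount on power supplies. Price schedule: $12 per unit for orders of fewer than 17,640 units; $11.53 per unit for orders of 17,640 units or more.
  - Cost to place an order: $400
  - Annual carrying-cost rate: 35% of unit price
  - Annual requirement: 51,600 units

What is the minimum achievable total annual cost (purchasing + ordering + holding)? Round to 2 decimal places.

H₁ = 35%×$12 = $4.2000;  H₂ = 35%×$11.53 = $4.0355
EOQ₁ = √(2×51,600×400/4.2000) = 3,135.06  (< 17,640, feasible at tier 1)
EOQ₂ = √(2×51,600×400/4.0355) = 3,198.31  (< 17,640 → use Q = 17,640 at tier-2 price)
TC(tier 1 (EOQ₁), Q≈3,135.1) = $632,367.23
TC(tier 2, Q≈17,640.0) = $631,711.18
Minimum at tier 2: $631,711.18

$631,711.18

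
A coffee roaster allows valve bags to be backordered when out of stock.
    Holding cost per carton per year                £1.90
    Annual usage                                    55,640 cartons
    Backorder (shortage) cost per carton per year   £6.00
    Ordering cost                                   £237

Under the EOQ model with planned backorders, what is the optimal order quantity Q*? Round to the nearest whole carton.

Basic EOQ = √(2·55,640·237/1.9) = 3,725.683
Backorder adjustment √((H+b)/b) = √((1.9+6)/6) = 1.1475
Q* = 3,725.683 × 1.1475 ≈ 4,275.08

4,275 cartons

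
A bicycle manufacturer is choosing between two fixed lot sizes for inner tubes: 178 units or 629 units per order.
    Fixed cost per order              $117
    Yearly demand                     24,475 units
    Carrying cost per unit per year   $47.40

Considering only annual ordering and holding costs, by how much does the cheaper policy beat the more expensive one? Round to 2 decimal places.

$846.22

For each Q, cost = (D/Q)·S + (Q/2)·H.
TC(178) = (24,475/178)×117 + (178/2)×47.4 = $20,306.10
TC(629) = (24,475/629)×117 + (629/2)×47.4 = $19,459.88
Lots of 629 are cheaper by $846.22.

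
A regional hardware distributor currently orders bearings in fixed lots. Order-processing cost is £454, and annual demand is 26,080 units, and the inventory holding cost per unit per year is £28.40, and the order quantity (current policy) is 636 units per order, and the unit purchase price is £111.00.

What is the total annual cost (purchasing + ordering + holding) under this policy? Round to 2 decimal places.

£2,922,528.06

Orders/yr = 26,080/636 = 41.006; ordering cost = 41.006 × £454 = £18,616.86
Average inventory = 636/2 = 318; holding cost = 318 × £28.4 = £9,031.20
Purchase cost = D·C = 26,080 × 111 = £2,894,880.00
Total = £18,616.86 + £9,031.20 + £2,894,880.00 = £2,922,528.06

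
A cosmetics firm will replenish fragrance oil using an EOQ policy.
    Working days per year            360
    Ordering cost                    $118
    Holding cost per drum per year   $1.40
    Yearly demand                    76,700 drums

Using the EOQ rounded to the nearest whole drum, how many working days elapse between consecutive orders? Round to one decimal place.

16.9 days

Optimal lot size Q* = (2 × 76,700 × $118 / $1.4)^½ ≈ 3,595.75 → Q = 3,596 drums
Cycle time = (working days × Q)/D = (360 × 3,596) / 76,700 = 16.878 days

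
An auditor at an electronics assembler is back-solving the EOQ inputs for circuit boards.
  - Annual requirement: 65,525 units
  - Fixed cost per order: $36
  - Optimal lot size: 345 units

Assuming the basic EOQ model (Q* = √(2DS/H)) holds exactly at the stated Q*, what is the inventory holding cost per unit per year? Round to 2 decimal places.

From Q* = √(2DS/H) ⇒ Q*² = 2DS/H.
H = 2DS / Q² = 2 × 65,525 × 36 / 345² = 39.6371

$39.64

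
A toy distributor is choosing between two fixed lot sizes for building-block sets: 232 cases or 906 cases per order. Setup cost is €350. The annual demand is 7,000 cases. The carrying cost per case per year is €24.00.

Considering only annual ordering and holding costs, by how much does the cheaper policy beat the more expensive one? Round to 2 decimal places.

€231.85

Annual cost at Q: ordering D·S/Q plus holding Q·H/2.
TC(232) = (7,000/232)×350 + (232/2)×24 = €13,344.34
TC(906) = (7,000/906)×350 + (906/2)×24 = €13,576.19
|ΔTC| = |€13,344.34 − €13,576.19| = €231.85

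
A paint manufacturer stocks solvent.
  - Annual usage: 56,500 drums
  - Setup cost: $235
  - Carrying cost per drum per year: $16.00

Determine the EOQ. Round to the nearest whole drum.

1,288 drums

2DS/H = 2·56,500·235/16 = 1,659,687.50
EOQ = √1,659,687.50 ≈ 1,288.29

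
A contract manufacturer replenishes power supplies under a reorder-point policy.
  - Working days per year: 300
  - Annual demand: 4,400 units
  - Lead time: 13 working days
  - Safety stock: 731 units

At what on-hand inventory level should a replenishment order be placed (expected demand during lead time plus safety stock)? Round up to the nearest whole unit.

922 units

Daily demand d = 4,400 / 300 = 14.667 units/day
Demand during lead time = 14.667 × 13 = 190.67
Reorder point = 190.67 + 731 = 921.67 → round up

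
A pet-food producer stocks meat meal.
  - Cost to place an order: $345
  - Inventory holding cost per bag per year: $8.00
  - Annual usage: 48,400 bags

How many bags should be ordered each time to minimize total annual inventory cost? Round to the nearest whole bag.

2,043 bags

Q* = √(2·D·S / H) = √(2·48,400·345 / 8) = √4,174,500.0 ≈ 2,043.16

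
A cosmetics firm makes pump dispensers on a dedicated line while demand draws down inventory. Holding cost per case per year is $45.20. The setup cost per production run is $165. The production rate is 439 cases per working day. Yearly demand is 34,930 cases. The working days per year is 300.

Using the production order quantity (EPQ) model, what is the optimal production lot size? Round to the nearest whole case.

d = 34,930/300 = 116.4333 cases/day;  effective holding cost H(1 − d/p) = 45.2·(1 − 116.4333/439) = 33.21188
Q* = √(2DS / H_eff) = √(2·34,930·165 / 33.21188) ≈ 589.13

589 cases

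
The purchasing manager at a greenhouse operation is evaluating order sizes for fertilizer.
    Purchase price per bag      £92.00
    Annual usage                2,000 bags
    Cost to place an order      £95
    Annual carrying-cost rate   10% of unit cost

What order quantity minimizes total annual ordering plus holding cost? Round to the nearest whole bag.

203 bags

Holding cost per bag per year: H = 10% × £92 = £9.2000
Q* = √(2·D·S / H) = √(2·2,000·95 / 9.2) = √41,304.3 ≈ 203.23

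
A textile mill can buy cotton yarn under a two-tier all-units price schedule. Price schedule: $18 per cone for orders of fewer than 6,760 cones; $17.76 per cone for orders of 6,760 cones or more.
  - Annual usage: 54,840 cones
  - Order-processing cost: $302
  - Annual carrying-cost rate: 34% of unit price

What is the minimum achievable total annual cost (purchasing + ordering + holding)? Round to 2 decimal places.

H₁ = 34%×$18 = $6.1200;  H₂ = 34%×$17.76 = $6.0384
EOQ₁ = √(2×54,840×302/6.1200) = 2,326.44  (< 6,760, feasible at tier 1)
EOQ₂ = √(2×54,840×302/6.0384) = 2,342.10  (< 6,760 → use Q = 6,760 at tier-2 price)
TC(tier 1 (EOQ₁), Q≈2,326.4) = $1,001,357.80
TC(tier 2, Q≈6,760.0) = $996,818.14
Minimum at tier 2: $996,818.14

$996,818.14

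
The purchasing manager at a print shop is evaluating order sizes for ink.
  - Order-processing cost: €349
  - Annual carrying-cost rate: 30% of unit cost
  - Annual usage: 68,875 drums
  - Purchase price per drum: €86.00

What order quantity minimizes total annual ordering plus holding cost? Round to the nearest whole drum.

1,365 drums

Carrying cost H = €86 × 30% = €25.8000/drum/yr
Q* = √(2·D·S / H) = √(2·68,875·349 / 25.8) = √1,863,362.4 ≈ 1,365.05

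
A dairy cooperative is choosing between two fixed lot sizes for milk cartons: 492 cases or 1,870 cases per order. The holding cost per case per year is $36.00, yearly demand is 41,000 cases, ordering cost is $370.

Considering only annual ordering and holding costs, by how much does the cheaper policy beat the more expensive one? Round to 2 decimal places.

TC(Q) = (D/Q)S + (Q/2)H
TC(492) = (41,000/492)×370 + (492/2)×36 = $39,689.33
TC(1,870) = (41,000/1,870)×370 + (1,870/2)×36 = $41,772.30
Lots of 492 are cheaper by $2,082.97.

$2,082.97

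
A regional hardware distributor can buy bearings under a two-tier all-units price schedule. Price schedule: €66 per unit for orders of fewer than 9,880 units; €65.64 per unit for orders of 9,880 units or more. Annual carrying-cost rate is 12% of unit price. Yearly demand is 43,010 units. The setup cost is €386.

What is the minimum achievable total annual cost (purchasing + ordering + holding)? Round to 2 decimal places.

H₁ = 12%×€66 = €7.9200;  H₂ = 12%×€65.64 = €7.8768
EOQ₁ = √(2×43,010×386/7.9200) = 2,047.53  (< 9,880, feasible at tier 1)
EOQ₂ = √(2×43,010×386/7.8768) = 2,053.14  (< 9,880 → use Q = 9,880 at tier-2 price)
TC(tier 1 (EOQ₁), Q≈2,047.5) = €2,854,876.46
TC(tier 2, Q≈9,880.0) = €2,863,768.14
Minimum at tier 1 (EOQ₁): €2,854,876.46

€2,854,876.46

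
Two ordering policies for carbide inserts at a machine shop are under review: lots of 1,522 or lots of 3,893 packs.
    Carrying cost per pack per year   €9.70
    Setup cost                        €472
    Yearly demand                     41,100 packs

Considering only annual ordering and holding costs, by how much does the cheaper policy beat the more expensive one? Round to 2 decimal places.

€3,736.59

Annual cost at Q: ordering D·S/Q plus holding Q·H/2.
TC(1,522) = (41,100/1,522)×472 + (1,522/2)×9.7 = €20,127.56
TC(3,893) = (41,100/3,893)×472 + (3,893/2)×9.7 = €23,864.15
Lots of 1,522 are cheaper by €3,736.59.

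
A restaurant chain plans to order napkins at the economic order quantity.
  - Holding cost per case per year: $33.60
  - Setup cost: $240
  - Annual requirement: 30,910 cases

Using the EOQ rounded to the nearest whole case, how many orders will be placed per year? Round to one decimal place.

46.5 orders per year

Q* = √(2·D·S / H) = √(2·30,910·240 / 33.6) = √441,571.4 ≈ 664.51 → Q = 665
N = D/Q = 30,910/665 ≈ 46.481 orders/yr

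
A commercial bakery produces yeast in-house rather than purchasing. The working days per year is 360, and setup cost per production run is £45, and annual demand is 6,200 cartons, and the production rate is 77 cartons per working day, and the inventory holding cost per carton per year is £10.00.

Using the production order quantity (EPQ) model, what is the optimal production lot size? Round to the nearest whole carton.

268 cartons

Daily demand d = 6,200/360 = 17.222; p = 77; 1 − d/p = 0.77633
EPQ = √(2DS / (H(1 − d/p)))
    = √(2 × 6,200 × 45 / (10 × 0.77633)) ≈ 268.10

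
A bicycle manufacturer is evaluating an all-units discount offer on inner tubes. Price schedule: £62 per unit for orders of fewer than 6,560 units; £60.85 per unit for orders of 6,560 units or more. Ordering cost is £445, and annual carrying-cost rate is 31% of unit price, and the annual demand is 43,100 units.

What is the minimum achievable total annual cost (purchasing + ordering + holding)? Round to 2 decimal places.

H₁ = 31%×£62 = £19.2200;  H₂ = 31%×£60.85 = £18.8635
EOQ₁ = √(2×43,100×445/19.2200) = 1,412.72  (< 6,560, feasible at tier 1)
EOQ₂ = √(2×43,100×445/18.8635) = 1,426.01  (< 6,560 → use Q = 6,560 at tier-2 price)
TC(tier 1 (EOQ₁), Q≈1,412.7) = £2,699,352.53
TC(tier 2, Q≈6,560.0) = £2,687,430.98
Minimum at tier 2: £2,687,430.98

£2,687,430.98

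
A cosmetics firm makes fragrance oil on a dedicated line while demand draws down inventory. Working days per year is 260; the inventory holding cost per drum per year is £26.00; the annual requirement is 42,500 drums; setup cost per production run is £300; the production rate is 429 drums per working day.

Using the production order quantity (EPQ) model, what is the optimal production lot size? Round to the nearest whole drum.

d = 42,500/260 = 163.4615 drums/day;  effective holding cost H(1 − d/p) = 26·(1 − 163.4615/429) = 16.09324
Q* = √(2DS / H_eff) = √(2·42,500·300 / 16.09324) ≈ 1,258.78

1,259 drums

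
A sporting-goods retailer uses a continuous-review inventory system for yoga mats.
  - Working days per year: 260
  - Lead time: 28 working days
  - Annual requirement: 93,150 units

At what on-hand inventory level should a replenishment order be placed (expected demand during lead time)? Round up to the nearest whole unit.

10,032 units

Daily demand d = 93,150 / 260 = 358.269 units/day
Demand during lead time = 358.269 × 28 = 10,031.54
Reorder point = 10,031.54 → round up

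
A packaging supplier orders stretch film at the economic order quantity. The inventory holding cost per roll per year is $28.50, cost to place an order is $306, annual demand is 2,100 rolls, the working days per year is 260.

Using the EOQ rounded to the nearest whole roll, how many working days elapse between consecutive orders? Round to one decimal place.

Optimal lot size Q* = (2 × 2,100 × $306 / $28.5)^½ ≈ 212.36 → Q = 212 rolls
Cycle time = (working days × Q)/D = (260 × 212) / 2,100 = 26.248 days

26.2 days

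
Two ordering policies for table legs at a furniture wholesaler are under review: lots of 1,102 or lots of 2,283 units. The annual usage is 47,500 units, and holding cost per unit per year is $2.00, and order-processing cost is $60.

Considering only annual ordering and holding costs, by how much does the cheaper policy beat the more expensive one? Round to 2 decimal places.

$156.85

TC(Q) = (D/Q)S + (Q/2)H
TC(1,102) = (47,500/1,102)×60 + (1,102/2)×2 = $3,688.21
TC(2,283) = (47,500/2,283)×60 + (2,283/2)×2 = $3,531.36
|ΔTC| = |$3,688.21 − $3,531.36| = $156.85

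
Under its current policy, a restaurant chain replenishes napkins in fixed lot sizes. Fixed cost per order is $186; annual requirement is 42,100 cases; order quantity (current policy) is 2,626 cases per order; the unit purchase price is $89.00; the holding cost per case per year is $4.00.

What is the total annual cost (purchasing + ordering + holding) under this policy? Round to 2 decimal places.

Orders/yr = 42,100/2,626 = 16.032; ordering cost = 16.032 × $186 = $2,981.95
Average inventory = 2,626/2 = 1313; holding cost = 1313 × $4 = $5,252.00
Purchase cost = D·C = 42,100 × 89 = $3,746,900.00
Total = $2,981.95 + $5,252.00 + $3,746,900.00 = $3,755,133.95

$3,755,133.95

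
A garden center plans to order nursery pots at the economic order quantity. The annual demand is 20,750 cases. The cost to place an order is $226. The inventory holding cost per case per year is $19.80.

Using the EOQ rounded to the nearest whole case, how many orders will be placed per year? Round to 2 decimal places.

30.16 orders per year

EOQ = √(2DS/H) = √(2 × 20,750 × 226 / 19.8)
    = √(473,686.87) ≈ 688.25 → Q = 688
Orders per year = D/Q = 20,750 / 688 = 30.160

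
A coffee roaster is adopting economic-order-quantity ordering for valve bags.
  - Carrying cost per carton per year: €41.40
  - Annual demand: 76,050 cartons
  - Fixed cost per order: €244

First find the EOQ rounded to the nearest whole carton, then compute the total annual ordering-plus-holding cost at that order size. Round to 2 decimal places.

€39,197.62

Optimal lot size Q* = (2 × 76,050 × €244 / €41.4)^½ ≈ 946.80 → Q = 947 cartons
Orders/yr = 76,050/947 = 80.306; ordering cost = 80.306 × €244 = €19,594.72
Average inventory = 947/2 = 473.5; holding cost = 473.5 × €41.4 = €19,602.90
Total = €19,594.72 + €19,602.90 = €39,197.62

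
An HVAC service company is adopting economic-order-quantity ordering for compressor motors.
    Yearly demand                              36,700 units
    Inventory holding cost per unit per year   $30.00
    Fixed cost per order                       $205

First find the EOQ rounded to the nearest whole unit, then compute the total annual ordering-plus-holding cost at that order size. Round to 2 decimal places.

$21,246.41

EOQ = √(2DS/H) = √(2 × 36,700 × 205 / 30)
    = √(501,566.67) ≈ 708.21 → Q = 708 units
Orders/yr = 36,700/708 = 51.836; ordering cost = 51.836 × $205 = $10,626.41
Average inventory = 708/2 = 354; holding cost = 354 × $30 = $10,620.00
Total = $10,626.41 + $10,620.00 = $21,246.41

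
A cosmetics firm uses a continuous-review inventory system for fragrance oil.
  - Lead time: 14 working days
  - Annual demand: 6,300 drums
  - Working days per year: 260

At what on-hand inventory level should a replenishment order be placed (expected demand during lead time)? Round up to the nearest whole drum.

340 drums

Daily demand d = 6,300 / 260 = 24.231 drums/day
Demand during lead time = 24.231 × 14 = 339.23
Reorder point = 339.23 → round up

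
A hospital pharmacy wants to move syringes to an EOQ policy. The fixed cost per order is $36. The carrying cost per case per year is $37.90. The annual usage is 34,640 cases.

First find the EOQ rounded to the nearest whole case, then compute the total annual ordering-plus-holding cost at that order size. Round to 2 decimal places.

2DS/H = 2·34,640·36/37.9 = 65,806.86
EOQ = √65,806.86 ≈ 256.53 → Q = 257 cases
Annual ordering cost = (D/Q)·S = (34,640/257) × 36 = $4,852.30
Annual holding cost  = (Q/2)·H = (257/2) × 37.9 = $4,870.15
Total = $4,852.30 + $4,870.15 = $9,722.45

$9,722.45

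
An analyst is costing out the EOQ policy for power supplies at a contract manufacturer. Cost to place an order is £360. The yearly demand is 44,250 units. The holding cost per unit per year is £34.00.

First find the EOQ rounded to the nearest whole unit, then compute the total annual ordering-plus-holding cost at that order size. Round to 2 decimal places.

2DS/H = 2·44,250·360/34 = 937,058.82
EOQ = √937,058.82 ≈ 968.02 → Q = 968 units
Annual ordering cost = (D/Q)·S = (44,250/968) × 360 = £16,456.61
Annual holding cost  = (Q/2)·H = (968/2) × 34 = £16,456.00
Total = £16,456.61 + £16,456.00 = £32,912.61

£32,912.61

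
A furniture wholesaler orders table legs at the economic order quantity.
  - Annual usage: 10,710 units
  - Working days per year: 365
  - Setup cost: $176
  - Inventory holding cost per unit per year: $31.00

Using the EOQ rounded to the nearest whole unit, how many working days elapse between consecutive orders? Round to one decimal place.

11.9 days

Optimal lot size Q* = (2 × 10,710 × $176 / $31)^½ ≈ 348.73 → Q = 349 units
Days between orders = 365 / (D/Q) = 365 / 30.688 ≈ 11.894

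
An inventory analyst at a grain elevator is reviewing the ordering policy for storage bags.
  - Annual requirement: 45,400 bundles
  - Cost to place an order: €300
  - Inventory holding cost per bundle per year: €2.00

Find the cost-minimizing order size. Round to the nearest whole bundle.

EOQ = √(2DS/H) = √(2 × 45,400 × 300 / 2)
    = √(13,620,000.00) ≈ 3,690.53

3,691 bundles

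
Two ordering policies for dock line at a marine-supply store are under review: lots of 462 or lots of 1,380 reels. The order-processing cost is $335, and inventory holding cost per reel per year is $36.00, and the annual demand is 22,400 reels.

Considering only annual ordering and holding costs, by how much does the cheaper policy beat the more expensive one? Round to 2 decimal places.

$5,719.26

TC(Q) = (D/Q)S + (Q/2)H
TC(462) = (22,400/462)×335 + (462/2)×36 = $24,558.42
TC(1,380) = (22,400/1,380)×335 + (1,380/2)×36 = $30,277.68
|ΔTC| = |$24,558.42 − $30,277.68| = $5,719.26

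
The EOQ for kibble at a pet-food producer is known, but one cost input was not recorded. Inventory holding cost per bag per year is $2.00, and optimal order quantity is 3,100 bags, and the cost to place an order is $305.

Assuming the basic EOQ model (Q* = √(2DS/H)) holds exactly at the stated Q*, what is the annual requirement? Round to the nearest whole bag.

31,508 bags per year

EOQ relation: Q² = 2DS/H, so rearrange for the unknown.
D = Q²H / (2S) = 3,100² × 2 / (2 × 305) = 31,508.20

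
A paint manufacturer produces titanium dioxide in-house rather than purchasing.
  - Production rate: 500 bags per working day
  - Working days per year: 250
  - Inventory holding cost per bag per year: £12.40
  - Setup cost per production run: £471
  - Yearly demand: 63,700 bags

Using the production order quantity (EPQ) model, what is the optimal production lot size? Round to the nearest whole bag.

Daily demand d = 63,700/250 = 254.800; p = 500; 1 − d/p = 0.49040
EPQ = √(2DS / (H(1 − d/p)))
    = √(2 × 63,700 × 471 / (12.4 × 0.49040)) ≈ 3,141.30

3,141 bags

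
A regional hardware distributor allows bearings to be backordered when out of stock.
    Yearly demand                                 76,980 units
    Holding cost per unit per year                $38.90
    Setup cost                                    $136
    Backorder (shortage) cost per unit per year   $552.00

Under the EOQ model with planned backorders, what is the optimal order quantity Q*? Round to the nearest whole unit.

Basic EOQ = √(2·76,980·136/38.9) = 733.666
Backorder adjustment √((H+b)/b) = √((38.9+552)/552) = 1.0346
Q* = 733.666 × 1.0346 ≈ 759.08

759 units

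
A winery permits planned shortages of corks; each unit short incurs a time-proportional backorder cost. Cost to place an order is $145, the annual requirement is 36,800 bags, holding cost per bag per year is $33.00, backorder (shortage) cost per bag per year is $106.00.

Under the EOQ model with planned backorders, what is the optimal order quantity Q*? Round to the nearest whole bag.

651 bags

Q* = √(2DS/H) · √((H + b)/b)
   = √(2 × 36,800 × 145 / 33) · √((33 + 106) / 106)
   = 568.677 × 1.1451 ≈ 651.21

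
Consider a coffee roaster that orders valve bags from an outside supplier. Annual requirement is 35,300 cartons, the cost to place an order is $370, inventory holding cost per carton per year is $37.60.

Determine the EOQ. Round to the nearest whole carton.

Optimal lot size Q* = (2 × 35,300 × $370 / $37.6)^½ ≈ 833.51

834 cartons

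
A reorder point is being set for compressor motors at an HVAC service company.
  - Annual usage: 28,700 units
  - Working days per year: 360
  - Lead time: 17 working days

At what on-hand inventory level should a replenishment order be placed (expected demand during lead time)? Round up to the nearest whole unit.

Daily demand d = 28,700 / 360 = 79.722 units/day
Demand during lead time = 79.722 × 17 = 1,355.28
Reorder point = 1,355.28 → round up

1,356 units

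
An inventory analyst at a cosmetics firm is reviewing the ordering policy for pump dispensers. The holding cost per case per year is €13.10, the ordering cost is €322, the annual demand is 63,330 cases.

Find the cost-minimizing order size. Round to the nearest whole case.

1,764 cases

2DS/H = 2·63,330·322/13.1 = 3,113,322.14
EOQ = √3,113,322.14 ≈ 1,764.46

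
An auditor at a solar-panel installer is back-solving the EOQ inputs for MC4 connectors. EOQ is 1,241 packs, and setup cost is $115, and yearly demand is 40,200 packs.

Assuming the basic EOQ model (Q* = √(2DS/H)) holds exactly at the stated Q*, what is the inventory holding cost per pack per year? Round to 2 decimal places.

$6.00

EOQ relation: Q² = 2DS/H, so rearrange for the unknown.
H = 2DS / Q² = 2 × 40,200 × 115 / 1,241² = 6.0036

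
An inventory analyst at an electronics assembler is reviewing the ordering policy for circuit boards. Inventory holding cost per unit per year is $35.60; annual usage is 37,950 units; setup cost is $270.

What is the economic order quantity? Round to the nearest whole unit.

Q* = √(2·D·S / H) = √(2·37,950·270 / 35.6) = √575,646.1 ≈ 758.71

759 units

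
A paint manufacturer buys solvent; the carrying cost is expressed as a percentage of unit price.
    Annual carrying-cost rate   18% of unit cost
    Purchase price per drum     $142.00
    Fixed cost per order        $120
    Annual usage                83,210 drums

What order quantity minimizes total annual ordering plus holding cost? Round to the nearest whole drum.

Holding cost per drum per year: H = 18% × $142 = $25.5600
Optimal lot size Q* = (2 × 83,210 × $120 / $25.56)^½ ≈ 883.92

884 drums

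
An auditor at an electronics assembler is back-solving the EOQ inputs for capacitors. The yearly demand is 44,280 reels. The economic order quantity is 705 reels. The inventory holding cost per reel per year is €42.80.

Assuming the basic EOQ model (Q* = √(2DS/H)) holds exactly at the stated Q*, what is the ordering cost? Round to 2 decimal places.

€240.21

EOQ relation: Q² = 2DS/H, so rearrange for the unknown.
S = Q²H / (2D) = 705² × 42.8 / (2 × 44,280) = 240.2063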